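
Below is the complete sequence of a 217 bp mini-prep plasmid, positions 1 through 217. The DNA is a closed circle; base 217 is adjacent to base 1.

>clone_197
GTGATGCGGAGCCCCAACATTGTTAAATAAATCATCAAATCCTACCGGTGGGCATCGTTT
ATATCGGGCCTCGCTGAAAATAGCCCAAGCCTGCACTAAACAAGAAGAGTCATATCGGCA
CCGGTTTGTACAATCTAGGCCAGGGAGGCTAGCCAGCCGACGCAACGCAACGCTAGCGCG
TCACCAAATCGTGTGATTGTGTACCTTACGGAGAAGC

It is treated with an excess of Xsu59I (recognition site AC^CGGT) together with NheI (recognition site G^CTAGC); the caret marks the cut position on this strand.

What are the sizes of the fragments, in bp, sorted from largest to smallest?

Xsu59I sites (ACCGGT) start at positions 44, 120.
Xsu59I cuts after base 2 of each site, so after positions 45, 121.
NheI sites (GCTAGC) start at positions 148, 172.
NheI cuts after the first base of each site, so after positions 148, 172.
Combined cut positions: 45, 121, 148, 172.
Circular molecule, 4 cuts → 4 fragments:
  46–121 → 76 bp
  122–148 → 27 bp
  149–172 → 24 bp
  173–217 then 1–45 → 45 + 45 = 90 bp
Sorted largest to smallest: 90, 76, 27, 24 bp.

90, 76, 27, 24 bp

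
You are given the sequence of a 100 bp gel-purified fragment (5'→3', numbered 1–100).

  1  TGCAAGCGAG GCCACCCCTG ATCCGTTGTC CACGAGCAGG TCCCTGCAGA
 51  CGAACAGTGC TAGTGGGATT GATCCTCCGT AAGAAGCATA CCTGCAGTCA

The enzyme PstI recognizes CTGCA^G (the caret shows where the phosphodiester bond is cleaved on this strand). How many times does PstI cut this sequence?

CTGCAG occurs starting at positions 44, 92.
PstI cuts at 2 sites.

2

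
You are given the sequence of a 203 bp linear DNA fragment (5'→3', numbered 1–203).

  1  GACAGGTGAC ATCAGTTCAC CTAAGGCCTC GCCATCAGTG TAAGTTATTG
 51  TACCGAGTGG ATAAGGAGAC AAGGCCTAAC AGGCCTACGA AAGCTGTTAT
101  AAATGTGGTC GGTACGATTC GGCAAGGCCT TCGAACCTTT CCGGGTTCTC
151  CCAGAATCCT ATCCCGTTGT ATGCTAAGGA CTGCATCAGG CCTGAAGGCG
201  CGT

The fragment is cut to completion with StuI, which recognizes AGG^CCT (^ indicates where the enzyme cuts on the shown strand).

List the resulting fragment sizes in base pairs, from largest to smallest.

StuI sites (AGGCCT) start at positions 24, 72, 81, 125, 188.
StuI cuts after base 3 of each site, so after positions 26, 74, 83, 127, 190.
Linear molecule, 5 cuts → 6 fragments:
  1–26 → 26 bp
  27–74 → 48 bp
  75–83 → 9 bp
  84–127 → 44 bp
  128–190 → 63 bp
  191–203 → 13 bp
Sorted largest to smallest: 63, 48, 44, 26, 13, 9 bp.

63, 48, 44, 26, 13, 9 bp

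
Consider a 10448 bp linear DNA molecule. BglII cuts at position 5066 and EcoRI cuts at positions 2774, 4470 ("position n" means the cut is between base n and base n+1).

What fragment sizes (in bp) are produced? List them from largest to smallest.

Combined cut positions (sorted): 2774, 4470, 5066.
Linear molecule, 3 cuts → 4 fragments:
  2774 − 0 = 2774 bp
  4470 − 2774 = 1696 bp
  5066 − 4470 = 596 bp
  10448 − 5066 = 5382 bp
Sorted largest to smallest: 5382, 2774, 1696, 596 bp.

5382, 2774, 1696, 596 bp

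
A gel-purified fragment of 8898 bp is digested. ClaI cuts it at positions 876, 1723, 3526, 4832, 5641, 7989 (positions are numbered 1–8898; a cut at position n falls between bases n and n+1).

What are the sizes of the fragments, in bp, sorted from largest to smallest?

2348, 1803, 1306, 909, 876, 847, 809 bp

Linear molecule, 6 cuts → 7 fragments:
  876 − 0 = 876 bp
  1723 − 876 = 847 bp
  3526 − 1723 = 1803 bp
  4832 − 3526 = 1306 bp
  5641 − 4832 = 809 bp
  7989 − 5641 = 2348 bp
  8898 − 7989 = 909 bp
Sorted largest to smallest: 2348, 1803, 1306, 909, 876, 847, 809 bp.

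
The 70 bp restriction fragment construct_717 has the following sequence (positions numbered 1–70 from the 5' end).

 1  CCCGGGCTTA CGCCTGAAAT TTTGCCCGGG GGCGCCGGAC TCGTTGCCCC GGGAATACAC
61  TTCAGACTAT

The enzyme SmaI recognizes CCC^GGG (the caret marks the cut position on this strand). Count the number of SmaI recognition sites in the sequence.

CCCGGG occurs starting at positions 1, 25, 48.
SmaI cuts at 3 sites.

3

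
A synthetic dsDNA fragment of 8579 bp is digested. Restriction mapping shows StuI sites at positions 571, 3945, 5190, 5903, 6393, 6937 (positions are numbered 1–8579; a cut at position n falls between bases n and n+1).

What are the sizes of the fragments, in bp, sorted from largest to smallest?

Linear molecule, 6 cuts → 7 fragments:
  571 − 0 = 571 bp
  3945 − 571 = 3374 bp
  5190 − 3945 = 1245 bp
  5903 − 5190 = 713 bp
  6393 − 5903 = 490 bp
  6937 − 6393 = 544 bp
  8579 − 6937 = 1642 bp
Sorted largest to smallest: 3374, 1642, 1245, 713, 571, 544, 490 bp.

3374, 1642, 1245, 713, 571, 544, 490 bp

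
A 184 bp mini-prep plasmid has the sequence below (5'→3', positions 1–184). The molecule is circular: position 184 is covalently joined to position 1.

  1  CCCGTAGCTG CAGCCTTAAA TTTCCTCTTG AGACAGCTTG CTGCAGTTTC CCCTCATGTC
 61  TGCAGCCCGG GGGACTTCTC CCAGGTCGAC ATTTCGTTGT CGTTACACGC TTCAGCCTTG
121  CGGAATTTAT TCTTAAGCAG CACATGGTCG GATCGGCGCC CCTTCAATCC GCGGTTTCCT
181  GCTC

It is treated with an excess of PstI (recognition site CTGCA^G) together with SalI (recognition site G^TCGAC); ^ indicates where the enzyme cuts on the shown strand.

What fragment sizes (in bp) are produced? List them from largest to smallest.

111, 33, 21, 19 bp

PstI sites (CTGCAG) start at positions 8, 41, 60.
PstI cuts after base 5 of each site (before the last base), so after positions 12, 45, 64.
The SalI site (GTCGAC) starts at position 85.
SalI cuts after the first base of each site, so after position 85.
Combined cut positions: 12, 45, 64, 85.
Circular molecule, 4 cuts → 4 fragments:
  13–45 → 33 bp
  46–64 → 19 bp
  65–85 → 21 bp
  86–184 then 1–12 → 99 + 12 = 111 bp
Sorted largest to smallest: 111, 33, 21, 19 bp.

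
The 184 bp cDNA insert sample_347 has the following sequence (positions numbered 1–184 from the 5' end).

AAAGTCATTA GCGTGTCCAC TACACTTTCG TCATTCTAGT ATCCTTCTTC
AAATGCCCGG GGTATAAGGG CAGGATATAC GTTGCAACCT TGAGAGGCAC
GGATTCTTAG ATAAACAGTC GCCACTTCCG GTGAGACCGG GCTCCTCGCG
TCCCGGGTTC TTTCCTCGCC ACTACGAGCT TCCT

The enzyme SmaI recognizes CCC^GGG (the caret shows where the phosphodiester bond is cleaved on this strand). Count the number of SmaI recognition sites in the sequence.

CCCGGG occurs starting at positions 56, 152.
SmaI cuts at 2 sites.

2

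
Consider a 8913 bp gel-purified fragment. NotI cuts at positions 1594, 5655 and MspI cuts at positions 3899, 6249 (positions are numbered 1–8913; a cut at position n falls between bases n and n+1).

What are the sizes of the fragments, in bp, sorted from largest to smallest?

2664, 2305, 1756, 1594, 594 bp

Combined cut positions (sorted): 1594, 3899, 5655, 6249.
Linear molecule, 4 cuts → 5 fragments:
  1594 − 0 = 1594 bp
  3899 − 1594 = 2305 bp
  5655 − 3899 = 1756 bp
  6249 − 5655 = 594 bp
  8913 − 6249 = 2664 bp
Sorted largest to smallest: 2664, 2305, 1756, 1594, 594 bp.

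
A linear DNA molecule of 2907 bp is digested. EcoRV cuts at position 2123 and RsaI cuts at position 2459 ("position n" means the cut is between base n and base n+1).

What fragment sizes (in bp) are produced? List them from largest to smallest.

2123, 448, 336 bp

Combined cut positions (sorted): 2123, 2459.
Linear molecule, 2 cuts → 3 fragments:
  2123 − 0 = 2123 bp
  2459 − 2123 = 336 bp
  2907 − 2459 = 448 bp
Sorted largest to smallest: 2123, 448, 336 bp.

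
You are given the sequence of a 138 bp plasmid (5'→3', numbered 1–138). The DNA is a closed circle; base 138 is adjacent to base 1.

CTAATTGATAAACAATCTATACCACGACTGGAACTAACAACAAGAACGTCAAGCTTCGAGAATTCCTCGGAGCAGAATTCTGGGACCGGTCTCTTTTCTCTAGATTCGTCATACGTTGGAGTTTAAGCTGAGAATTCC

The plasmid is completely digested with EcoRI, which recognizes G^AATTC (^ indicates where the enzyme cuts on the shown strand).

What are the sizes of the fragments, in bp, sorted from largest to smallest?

66, 57, 15 bp

EcoRI sites (GAATTC) start at positions 60, 75, 132.
EcoRI cuts after the first base of each site, so after positions 60, 75, 132.
Circular molecule, 3 cuts → 3 fragments:
  61–75 → 15 bp
  76–132 → 57 bp
  133–138 then 1–60 → 6 + 60 = 66 bp
Sorted largest to smallest: 66, 57, 15 bp.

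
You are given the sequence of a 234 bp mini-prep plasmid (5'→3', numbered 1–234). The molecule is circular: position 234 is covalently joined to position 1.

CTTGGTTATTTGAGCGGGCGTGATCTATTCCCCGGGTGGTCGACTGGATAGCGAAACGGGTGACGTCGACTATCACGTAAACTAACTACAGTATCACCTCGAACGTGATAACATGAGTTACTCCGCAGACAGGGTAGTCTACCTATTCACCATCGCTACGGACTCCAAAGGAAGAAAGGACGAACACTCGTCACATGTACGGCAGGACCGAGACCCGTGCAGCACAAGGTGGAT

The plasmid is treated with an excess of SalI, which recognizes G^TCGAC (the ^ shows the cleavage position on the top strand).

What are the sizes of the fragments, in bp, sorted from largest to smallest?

SalI sites (GTCGAC) start at positions 39, 65.
SalI cuts after the first base of each site, so after positions 39, 65.
Circular molecule, 2 cuts → 2 fragments:
  40–65 → 26 bp
  66–234 then 1–39 → 169 + 39 = 208 bp
Sorted largest to smallest: 208, 26 bp.

208, 26 bp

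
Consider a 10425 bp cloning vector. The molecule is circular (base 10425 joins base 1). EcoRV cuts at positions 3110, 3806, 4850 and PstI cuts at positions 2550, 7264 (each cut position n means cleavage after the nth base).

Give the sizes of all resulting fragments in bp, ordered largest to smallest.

5711, 2414, 1044, 696, 560 bp

Combined cut positions (sorted): 2550, 3110, 3806, 4850, 7264.
Circular molecule, 5 cuts → 5 fragments:
  3110 − 2550 = 560 bp
  3806 − 3110 = 696 bp
  4850 − 3806 = 1044 bp
  7264 − 4850 = 2414 bp
  wrap: 10425 − 7264 + 2550 = 5711 bp
Sorted largest to smallest: 5711, 2414, 1044, 696, 560 bp.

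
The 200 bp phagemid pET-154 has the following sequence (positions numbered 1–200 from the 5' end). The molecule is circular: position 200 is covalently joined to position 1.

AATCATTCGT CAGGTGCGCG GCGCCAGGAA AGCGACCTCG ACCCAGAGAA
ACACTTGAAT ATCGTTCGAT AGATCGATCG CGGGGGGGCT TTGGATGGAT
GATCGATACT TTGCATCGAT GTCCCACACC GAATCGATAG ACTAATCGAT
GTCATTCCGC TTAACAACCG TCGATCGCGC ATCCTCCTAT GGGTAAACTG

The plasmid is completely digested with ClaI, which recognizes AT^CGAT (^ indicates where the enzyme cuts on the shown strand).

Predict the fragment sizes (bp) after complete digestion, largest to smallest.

ClaI sites (ATCGAT) start at positions 73, 102, 115, 133, 145.
ClaI cuts after base 2 of each site, so after positions 74, 103, 116, 134, 146.
Circular molecule, 5 cuts → 5 fragments:
  75–103 → 29 bp
  104–116 → 13 bp
  117–134 → 18 bp
  135–146 → 12 bp
  147–200 then 1–74 → 54 + 74 = 128 bp
Sorted largest to smallest: 128, 29, 18, 13, 12 bp.

128, 29, 18, 13, 12 bp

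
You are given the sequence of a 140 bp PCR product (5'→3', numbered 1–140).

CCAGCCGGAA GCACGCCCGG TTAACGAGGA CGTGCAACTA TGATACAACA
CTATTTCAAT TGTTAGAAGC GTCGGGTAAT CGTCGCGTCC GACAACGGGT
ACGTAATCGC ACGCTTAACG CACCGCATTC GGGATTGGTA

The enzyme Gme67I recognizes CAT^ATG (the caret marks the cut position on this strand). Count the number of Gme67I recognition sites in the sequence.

0

No occurrence of CATATG is present in the sequence.
Gme67I does not cut: 0 sites.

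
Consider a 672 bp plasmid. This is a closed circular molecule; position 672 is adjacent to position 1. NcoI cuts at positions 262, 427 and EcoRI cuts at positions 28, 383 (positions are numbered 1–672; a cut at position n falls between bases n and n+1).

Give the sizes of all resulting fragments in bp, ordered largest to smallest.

Combined cut positions (sorted): 28, 262, 383, 427.
Circular molecule, 4 cuts → 4 fragments:
  262 − 28 = 234 bp
  383 − 262 = 121 bp
  427 − 383 = 44 bp
  wrap: 672 − 427 + 28 = 273 bp
Sorted largest to smallest: 273, 234, 121, 44 bp.

273, 234, 121, 44 bp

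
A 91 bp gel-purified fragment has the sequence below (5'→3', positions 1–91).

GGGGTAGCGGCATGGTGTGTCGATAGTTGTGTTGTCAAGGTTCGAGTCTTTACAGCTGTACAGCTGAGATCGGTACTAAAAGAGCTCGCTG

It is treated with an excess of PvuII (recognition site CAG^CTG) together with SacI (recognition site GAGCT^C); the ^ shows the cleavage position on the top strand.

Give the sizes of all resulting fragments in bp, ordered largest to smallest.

PvuII sites (CAGCTG) start at positions 53, 61.
PvuII cuts after base 3 of each site, so after positions 55, 63.
The SacI site (GAGCTC) starts at position 82.
SacI cuts after base 5 of each site (before the last base), so after position 86.
Combined cut positions: 55, 63, 86.
Linear molecule, 3 cuts → 4 fragments:
  1–55 → 55 bp
  56–63 → 8 bp
  64–86 → 23 bp
  87–91 → 5 bp
Sorted largest to smallest: 55, 23, 8, 5 bp.

55, 23, 8, 5 bp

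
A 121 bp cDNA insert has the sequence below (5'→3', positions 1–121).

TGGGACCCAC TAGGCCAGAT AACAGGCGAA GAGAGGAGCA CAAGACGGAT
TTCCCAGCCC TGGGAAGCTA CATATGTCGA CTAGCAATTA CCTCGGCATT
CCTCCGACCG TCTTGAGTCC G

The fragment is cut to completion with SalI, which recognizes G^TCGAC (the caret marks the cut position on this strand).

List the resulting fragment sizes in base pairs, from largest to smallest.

The SalI site (GTCGAC) starts at position 76.
SalI cuts after the first base of each site, so after position 76.
Linear molecule, 1 cut → 2 fragments:
  1–76 → 76 bp
  77–121 → 45 bp
Sorted largest to smallest: 76, 45 bp.

76, 45 bp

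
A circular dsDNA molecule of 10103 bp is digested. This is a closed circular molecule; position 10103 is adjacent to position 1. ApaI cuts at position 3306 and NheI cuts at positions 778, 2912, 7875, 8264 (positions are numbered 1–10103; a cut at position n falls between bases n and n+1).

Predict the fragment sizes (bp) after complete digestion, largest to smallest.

Combined cut positions (sorted): 778, 2912, 3306, 7875, 8264.
Circular molecule, 5 cuts → 5 fragments:
  2912 − 778 = 2134 bp
  3306 − 2912 = 394 bp
  7875 − 3306 = 4569 bp
  8264 − 7875 = 389 bp
  wrap: 10103 − 8264 + 778 = 2617 bp
Sorted largest to smallest: 4569, 2617, 2134, 394, 389 bp.

4569, 2617, 2134, 394, 389 bp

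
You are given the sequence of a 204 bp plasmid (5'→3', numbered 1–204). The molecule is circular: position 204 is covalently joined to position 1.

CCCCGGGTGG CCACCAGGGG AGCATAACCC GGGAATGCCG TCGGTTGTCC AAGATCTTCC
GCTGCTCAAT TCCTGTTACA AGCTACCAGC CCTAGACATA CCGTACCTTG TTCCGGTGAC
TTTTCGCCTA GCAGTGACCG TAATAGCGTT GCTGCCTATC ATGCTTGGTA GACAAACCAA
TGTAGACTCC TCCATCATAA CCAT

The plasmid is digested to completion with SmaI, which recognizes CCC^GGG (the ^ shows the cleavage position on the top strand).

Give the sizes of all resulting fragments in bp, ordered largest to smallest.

178, 26 bp

SmaI sites (CCCGGG) start at positions 2, 28.
SmaI cuts after base 3 of each site, so after positions 4, 30.
Circular molecule, 2 cuts → 2 fragments:
  5–30 → 26 bp
  31–204 then 1–4 → 174 + 4 = 178 bp
Sorted largest to smallest: 178, 26 bp.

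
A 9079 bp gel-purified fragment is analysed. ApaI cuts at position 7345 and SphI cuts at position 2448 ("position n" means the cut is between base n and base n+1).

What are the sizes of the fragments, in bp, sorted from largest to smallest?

4897, 2448, 1734 bp

Combined cut positions (sorted): 2448, 7345.
Linear molecule, 2 cuts → 3 fragments:
  2448 − 0 = 2448 bp
  7345 − 2448 = 4897 bp
  9079 − 7345 = 1734 bp
Sorted largest to smallest: 4897, 2448, 1734 bp.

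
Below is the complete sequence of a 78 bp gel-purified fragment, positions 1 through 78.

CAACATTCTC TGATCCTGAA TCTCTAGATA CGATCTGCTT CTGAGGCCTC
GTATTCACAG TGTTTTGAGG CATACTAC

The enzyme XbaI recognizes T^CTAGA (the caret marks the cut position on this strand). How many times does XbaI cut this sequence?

TCTAGA occurs starting at position 23.
XbaI cuts at 1 site.

1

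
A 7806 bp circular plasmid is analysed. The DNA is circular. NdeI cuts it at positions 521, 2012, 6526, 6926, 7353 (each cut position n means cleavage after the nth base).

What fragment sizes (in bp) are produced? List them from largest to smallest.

4514, 1491, 974, 427, 400 bp

Circular molecule, 5 cuts → 5 fragments:
  2012 − 521 = 1491 bp
  6526 − 2012 = 4514 bp
  6926 − 6526 = 400 bp
  7353 − 6926 = 427 bp
  wrap: 7806 − 7353 + 521 = 974 bp
Sorted largest to smallest: 4514, 1491, 974, 427, 400 bp.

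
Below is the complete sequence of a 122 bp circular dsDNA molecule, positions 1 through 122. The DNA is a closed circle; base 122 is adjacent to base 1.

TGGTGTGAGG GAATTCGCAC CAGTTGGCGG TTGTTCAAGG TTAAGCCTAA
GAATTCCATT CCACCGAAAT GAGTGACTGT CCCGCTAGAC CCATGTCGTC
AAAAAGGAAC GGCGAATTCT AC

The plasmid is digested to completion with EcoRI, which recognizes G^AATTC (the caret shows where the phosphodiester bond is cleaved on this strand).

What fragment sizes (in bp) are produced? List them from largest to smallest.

63, 40, 19 bp

EcoRI sites (GAATTC) start at positions 11, 51, 114.
EcoRI cuts after the first base of each site, so after positions 11, 51, 114.
Circular molecule, 3 cuts → 3 fragments:
  12–51 → 40 bp
  52–114 → 63 bp
  115–122 then 1–11 → 8 + 11 = 19 bp
Sorted largest to smallest: 63, 40, 19 bp.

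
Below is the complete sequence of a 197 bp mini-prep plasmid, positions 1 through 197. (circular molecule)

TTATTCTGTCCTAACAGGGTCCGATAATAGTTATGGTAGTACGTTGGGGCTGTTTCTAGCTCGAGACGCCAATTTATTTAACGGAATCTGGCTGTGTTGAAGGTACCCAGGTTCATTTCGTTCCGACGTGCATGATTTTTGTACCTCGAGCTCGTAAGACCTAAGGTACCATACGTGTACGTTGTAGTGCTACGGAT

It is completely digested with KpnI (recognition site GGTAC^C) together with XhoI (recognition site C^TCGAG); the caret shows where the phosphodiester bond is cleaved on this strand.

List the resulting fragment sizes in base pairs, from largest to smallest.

88, 46, 39, 24 bp

KpnI sites (GGTACC) start at positions 102, 165.
KpnI cuts after base 5 of each site (before the last base), so after positions 106, 169.
XhoI sites (CTCGAG) start at positions 60, 145.
XhoI cuts after the first base of each site, so after positions 60, 145.
Combined cut positions: 60, 106, 145, 169.
Circular molecule, 4 cuts → 4 fragments:
  61–106 → 46 bp
  107–145 → 39 bp
  146–169 → 24 bp
  170–197 then 1–60 → 28 + 60 = 88 bp
Sorted largest to smallest: 88, 46, 39, 24 bp.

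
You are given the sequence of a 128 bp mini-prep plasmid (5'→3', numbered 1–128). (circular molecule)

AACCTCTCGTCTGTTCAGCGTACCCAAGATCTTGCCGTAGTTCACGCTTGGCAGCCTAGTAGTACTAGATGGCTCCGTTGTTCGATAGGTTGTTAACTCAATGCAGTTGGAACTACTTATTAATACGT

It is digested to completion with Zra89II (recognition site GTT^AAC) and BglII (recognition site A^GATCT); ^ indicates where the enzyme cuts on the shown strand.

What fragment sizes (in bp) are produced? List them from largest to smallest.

The Zra89II site (GTTAAC) starts at position 92.
Zra89II cuts after base 3 of each site, so after position 94.
The BglII site (AGATCT) starts at position 27.
BglII cuts after the first base of each site, so after position 27.
Combined cut positions: 27, 94.
Circular molecule, 2 cuts → 2 fragments:
  28–94 → 67 bp
  95–128 then 1–27 → 34 + 27 = 61 bp
Sorted largest to smallest: 67, 61 bp.

67, 61 bp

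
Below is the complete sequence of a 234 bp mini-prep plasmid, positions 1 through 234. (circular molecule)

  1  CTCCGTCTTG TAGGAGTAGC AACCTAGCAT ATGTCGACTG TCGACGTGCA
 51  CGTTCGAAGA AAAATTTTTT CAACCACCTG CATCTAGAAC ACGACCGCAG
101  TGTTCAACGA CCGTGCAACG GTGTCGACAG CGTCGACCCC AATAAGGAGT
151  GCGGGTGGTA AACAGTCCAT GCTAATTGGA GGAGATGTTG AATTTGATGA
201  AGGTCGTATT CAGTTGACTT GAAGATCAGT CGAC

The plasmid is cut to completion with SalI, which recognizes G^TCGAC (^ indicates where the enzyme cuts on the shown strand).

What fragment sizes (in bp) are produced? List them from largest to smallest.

97, 83, 38, 9, 7 bp

SalI sites (GTCGAC) start at positions 33, 40, 123, 132, 229.
SalI cuts after the first base of each site, so after positions 33, 40, 123, 132, 229.
Circular molecule, 5 cuts → 5 fragments:
  34–40 → 7 bp
  41–123 → 83 bp
  124–132 → 9 bp
  133–229 → 97 bp
  230–234 then 1–33 → 5 + 33 = 38 bp
Sorted largest to smallest: 97, 83, 38, 9, 7 bp.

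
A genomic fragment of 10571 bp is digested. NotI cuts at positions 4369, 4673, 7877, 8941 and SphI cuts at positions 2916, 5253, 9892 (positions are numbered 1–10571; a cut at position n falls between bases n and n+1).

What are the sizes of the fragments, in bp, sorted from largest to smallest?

Combined cut positions (sorted): 2916, 4369, 4673, 5253, 7877, 8941, 9892.
Linear molecule, 7 cuts → 8 fragments:
  2916 − 0 = 2916 bp
  4369 − 2916 = 1453 bp
  4673 − 4369 = 304 bp
  5253 − 4673 = 580 bp
  7877 − 5253 = 2624 bp
  8941 − 7877 = 1064 bp
  9892 − 8941 = 951 bp
  10571 − 9892 = 679 bp
Sorted largest to smallest: 2916, 2624, 1453, 1064, 951, 679, 580, 304 bp.

2916, 2624, 1453, 1064, 951, 679, 580, 304 bp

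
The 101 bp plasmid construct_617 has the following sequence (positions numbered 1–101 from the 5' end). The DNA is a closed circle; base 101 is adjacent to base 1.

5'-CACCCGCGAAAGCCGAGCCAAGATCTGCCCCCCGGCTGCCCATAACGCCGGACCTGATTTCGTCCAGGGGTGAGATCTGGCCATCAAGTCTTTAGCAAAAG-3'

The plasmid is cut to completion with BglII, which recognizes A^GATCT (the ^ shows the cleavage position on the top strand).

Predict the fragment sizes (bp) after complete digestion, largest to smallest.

52, 49 bp

BglII sites (AGATCT) start at positions 21, 73.
BglII cuts after the first base of each site, so after positions 21, 73.
Circular molecule, 2 cuts → 2 fragments:
  22–73 → 52 bp
  74–101 then 1–21 → 28 + 21 = 49 bp
Sorted largest to smallest: 52, 49 bp.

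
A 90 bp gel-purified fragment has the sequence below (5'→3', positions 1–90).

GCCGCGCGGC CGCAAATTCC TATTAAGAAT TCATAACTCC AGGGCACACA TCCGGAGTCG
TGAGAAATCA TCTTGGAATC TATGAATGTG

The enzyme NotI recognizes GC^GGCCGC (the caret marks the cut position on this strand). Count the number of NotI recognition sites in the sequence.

GCGGCCGC occurs starting at position 6.
NotI cuts at 1 site.

1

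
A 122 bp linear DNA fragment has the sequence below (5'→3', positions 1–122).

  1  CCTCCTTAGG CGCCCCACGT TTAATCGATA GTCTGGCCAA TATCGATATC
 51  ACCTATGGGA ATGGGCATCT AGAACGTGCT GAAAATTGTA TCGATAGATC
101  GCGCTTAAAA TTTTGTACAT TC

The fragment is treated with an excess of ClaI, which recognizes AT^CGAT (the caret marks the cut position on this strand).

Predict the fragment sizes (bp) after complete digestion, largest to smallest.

48, 31, 25, 18 bp

ClaI sites (ATCGAT) start at positions 24, 42, 90.
ClaI cuts after base 2 of each site, so after positions 25, 43, 91.
Linear molecule, 3 cuts → 4 fragments:
  1–25 → 25 bp
  26–43 → 18 bp
  44–91 → 48 bp
  92–122 → 31 bp
Sorted largest to smallest: 48, 31, 25, 18 bp.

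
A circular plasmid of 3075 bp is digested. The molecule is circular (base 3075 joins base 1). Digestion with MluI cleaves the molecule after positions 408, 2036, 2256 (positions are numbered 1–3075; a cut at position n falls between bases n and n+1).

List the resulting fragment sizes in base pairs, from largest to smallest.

Circular molecule, 3 cuts → 3 fragments:
  2036 − 408 = 1628 bp
  2256 − 2036 = 220 bp
  wrap: 3075 − 2256 + 408 = 1227 bp
Sorted largest to smallest: 1628, 1227, 220 bp.

1628, 1227, 220 bp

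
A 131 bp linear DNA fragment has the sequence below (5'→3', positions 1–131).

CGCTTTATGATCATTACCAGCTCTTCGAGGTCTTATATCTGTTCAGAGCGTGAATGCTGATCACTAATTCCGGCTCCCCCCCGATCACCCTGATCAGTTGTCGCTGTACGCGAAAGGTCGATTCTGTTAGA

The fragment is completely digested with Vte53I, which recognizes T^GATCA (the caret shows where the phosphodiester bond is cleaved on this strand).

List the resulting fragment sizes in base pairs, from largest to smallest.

Vte53I sites (TGATCA) start at positions 8, 58, 91.
Vte53I cuts after the first base of each site, so after positions 8, 58, 91.
Linear molecule, 3 cuts → 4 fragments:
  1–8 → 8 bp
  9–58 → 50 bp
  59–91 → 33 bp
  92–131 → 40 bp
Sorted largest to smallest: 50, 40, 33, 8 bp.

50, 40, 33, 8 bp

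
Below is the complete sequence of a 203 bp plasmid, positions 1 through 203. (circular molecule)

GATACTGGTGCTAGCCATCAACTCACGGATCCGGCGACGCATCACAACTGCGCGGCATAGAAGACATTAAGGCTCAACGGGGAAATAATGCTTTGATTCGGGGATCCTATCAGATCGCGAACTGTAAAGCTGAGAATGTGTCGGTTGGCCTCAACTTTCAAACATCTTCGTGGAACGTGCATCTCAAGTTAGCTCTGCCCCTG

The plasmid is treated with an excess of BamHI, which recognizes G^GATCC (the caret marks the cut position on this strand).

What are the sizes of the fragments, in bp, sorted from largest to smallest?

128, 75 bp

BamHI sites (GGATCC) start at positions 27, 102.
BamHI cuts after the first base of each site, so after positions 27, 102.
Circular molecule, 2 cuts → 2 fragments:
  28–102 → 75 bp
  103–203 then 1–27 → 101 + 27 = 128 bp
Sorted largest to smallest: 128, 75 bp.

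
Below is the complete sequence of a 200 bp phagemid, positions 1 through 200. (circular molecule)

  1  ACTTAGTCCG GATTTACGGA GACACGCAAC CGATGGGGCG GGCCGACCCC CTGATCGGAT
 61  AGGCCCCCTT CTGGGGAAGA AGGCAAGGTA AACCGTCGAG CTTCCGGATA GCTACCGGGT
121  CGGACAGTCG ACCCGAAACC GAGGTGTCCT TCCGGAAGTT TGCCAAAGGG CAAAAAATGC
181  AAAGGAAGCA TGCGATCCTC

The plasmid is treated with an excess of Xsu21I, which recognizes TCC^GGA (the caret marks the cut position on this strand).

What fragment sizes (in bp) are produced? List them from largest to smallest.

96, 56, 48 bp

Xsu21I sites (TCCGGA) start at positions 7, 103, 151.
Xsu21I cuts after base 3 of each site, so after positions 9, 105, 153.
Circular molecule, 3 cuts → 3 fragments:
  10–105 → 96 bp
  106–153 → 48 bp
  154–200 then 1–9 → 47 + 9 = 56 bp
Sorted largest to smallest: 96, 56, 48 bp.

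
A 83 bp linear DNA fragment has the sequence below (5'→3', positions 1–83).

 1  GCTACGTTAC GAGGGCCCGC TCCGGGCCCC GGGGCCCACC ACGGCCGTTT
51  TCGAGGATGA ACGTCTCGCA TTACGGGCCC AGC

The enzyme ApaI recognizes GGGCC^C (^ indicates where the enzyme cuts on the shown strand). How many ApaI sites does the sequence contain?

4

GGGCCC occurs starting at positions 13, 24, 32, 75.
ApaI cuts at 4 sites.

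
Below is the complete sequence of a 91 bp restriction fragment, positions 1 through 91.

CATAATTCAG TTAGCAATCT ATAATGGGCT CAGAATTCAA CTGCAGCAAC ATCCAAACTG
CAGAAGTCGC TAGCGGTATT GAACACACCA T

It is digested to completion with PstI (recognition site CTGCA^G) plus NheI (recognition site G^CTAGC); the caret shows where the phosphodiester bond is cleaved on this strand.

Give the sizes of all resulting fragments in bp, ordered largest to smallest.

PstI sites (CTGCAG) start at positions 41, 58.
PstI cuts after base 5 of each site (before the last base), so after positions 45, 62.
The NheI site (GCTAGC) starts at position 69.
NheI cuts after the first base of each site, so after position 69.
Combined cut positions: 45, 62, 69.
Linear molecule, 3 cuts → 4 fragments:
  1–45 → 45 bp
  46–62 → 17 bp
  63–69 → 7 bp
  70–91 → 22 bp
Sorted largest to smallest: 45, 22, 17, 7 bp.

45, 22, 17, 7 bp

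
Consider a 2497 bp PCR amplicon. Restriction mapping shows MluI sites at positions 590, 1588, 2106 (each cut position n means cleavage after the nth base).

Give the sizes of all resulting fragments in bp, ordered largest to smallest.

Linear molecule, 3 cuts → 4 fragments:
  590 − 0 = 590 bp
  1588 − 590 = 998 bp
  2106 − 1588 = 518 bp
  2497 − 2106 = 391 bp
Sorted largest to smallest: 998, 590, 518, 391 bp.

998, 590, 518, 391 bp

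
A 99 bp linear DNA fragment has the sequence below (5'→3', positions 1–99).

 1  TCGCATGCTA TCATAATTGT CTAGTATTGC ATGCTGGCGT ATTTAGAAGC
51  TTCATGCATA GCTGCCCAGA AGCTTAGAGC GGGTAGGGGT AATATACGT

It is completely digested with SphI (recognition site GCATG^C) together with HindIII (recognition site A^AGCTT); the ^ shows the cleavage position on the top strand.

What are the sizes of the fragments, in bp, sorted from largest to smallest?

SphI sites (GCATGC) start at positions 3, 29.
SphI cuts after base 5 of each site (before the last base), so after positions 7, 33.
HindIII sites (AAGCTT) start at positions 47, 70.
HindIII cuts after the first base of each site, so after positions 47, 70.
Combined cut positions: 7, 33, 47, 70.
Linear molecule, 4 cuts → 5 fragments:
  1–7 → 7 bp
  8–33 → 26 bp
  34–47 → 14 bp
  48–70 → 23 bp
  71–99 → 29 bp
Sorted largest to smallest: 29, 26, 23, 14, 7 bp.

29, 26, 23, 14, 7 bp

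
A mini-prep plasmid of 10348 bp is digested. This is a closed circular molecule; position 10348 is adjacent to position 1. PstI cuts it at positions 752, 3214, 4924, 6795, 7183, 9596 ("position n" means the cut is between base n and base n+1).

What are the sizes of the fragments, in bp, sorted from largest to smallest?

2462, 2413, 1871, 1710, 1504, 388 bp

Circular molecule, 6 cuts → 6 fragments:
  3214 − 752 = 2462 bp
  4924 − 3214 = 1710 bp
  6795 − 4924 = 1871 bp
  7183 − 6795 = 388 bp
  9596 − 7183 = 2413 bp
  wrap: 10348 − 9596 + 752 = 1504 bp
Sorted largest to smallest: 2462, 2413, 1871, 1710, 1504, 388 bp.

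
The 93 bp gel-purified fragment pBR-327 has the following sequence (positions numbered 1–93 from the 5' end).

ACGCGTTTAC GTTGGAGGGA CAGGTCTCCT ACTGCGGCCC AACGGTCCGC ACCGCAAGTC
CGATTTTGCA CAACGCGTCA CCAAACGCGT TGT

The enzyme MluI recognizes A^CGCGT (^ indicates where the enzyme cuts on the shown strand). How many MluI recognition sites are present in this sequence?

ACGCGT occurs starting at positions 1, 73, 85.
MluI cuts at 3 sites.

3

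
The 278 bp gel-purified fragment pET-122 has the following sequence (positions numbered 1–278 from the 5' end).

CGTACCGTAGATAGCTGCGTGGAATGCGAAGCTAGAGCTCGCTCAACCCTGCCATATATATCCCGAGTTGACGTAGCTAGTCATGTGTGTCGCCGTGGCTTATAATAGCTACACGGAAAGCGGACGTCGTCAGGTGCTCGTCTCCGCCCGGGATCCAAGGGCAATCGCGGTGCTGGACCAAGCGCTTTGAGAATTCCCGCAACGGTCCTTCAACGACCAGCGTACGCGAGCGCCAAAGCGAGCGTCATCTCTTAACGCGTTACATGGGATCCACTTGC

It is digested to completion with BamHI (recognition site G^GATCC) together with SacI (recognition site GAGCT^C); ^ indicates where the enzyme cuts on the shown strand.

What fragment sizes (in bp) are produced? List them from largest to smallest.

BamHI sites (GGATCC) start at positions 151, 267.
BamHI cuts after the first base of each site, so after positions 151, 267.
The SacI site (GAGCTC) starts at position 35.
SacI cuts after base 5 of each site (before the last base), so after position 39.
Combined cut positions: 39, 151, 267.
Linear molecule, 3 cuts → 4 fragments:
  1–39 → 39 bp
  40–151 → 112 bp
  152–267 → 116 bp
  268–278 → 11 bp
Sorted largest to smallest: 116, 112, 39, 11 bp.

116, 112, 39, 11 bp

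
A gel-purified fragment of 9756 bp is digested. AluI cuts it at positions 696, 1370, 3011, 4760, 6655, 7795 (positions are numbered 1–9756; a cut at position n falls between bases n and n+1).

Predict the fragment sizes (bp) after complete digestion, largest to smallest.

1961, 1895, 1749, 1641, 1140, 696, 674 bp

Linear molecule, 6 cuts → 7 fragments:
  696 − 0 = 696 bp
  1370 − 696 = 674 bp
  3011 − 1370 = 1641 bp
  4760 − 3011 = 1749 bp
  6655 − 4760 = 1895 bp
  7795 − 6655 = 1140 bp
  9756 − 7795 = 1961 bp
Sorted largest to smallest: 1961, 1895, 1749, 1641, 1140, 696, 674 bp.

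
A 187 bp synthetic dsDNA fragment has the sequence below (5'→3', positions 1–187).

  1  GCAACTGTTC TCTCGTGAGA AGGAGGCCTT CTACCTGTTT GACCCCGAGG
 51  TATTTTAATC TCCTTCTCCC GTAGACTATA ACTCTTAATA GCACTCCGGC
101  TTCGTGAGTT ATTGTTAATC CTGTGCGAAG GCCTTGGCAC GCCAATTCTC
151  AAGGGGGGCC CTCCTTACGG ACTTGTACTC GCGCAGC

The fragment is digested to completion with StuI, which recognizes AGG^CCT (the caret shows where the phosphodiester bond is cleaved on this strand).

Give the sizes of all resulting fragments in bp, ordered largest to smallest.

105, 56, 26 bp

StuI sites (AGGCCT) start at positions 24, 129.
StuI cuts after base 3 of each site, so after positions 26, 131.
Linear molecule, 2 cuts → 3 fragments:
  1–26 → 26 bp
  27–131 → 105 bp
  132–187 → 56 bp
Sorted largest to smallest: 105, 56, 26 bp.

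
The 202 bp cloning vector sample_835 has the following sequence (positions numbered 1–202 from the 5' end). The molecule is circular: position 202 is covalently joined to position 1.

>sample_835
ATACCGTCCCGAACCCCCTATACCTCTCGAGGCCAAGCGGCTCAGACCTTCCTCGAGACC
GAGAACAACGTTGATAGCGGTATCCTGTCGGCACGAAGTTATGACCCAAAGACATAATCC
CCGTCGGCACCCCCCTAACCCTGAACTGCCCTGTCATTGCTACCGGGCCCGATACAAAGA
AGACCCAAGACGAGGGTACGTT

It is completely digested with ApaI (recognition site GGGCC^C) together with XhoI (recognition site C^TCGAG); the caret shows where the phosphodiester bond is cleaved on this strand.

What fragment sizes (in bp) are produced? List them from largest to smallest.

117, 59, 26 bp

The ApaI site (GGGCCC) starts at position 165.
ApaI cuts after base 5 of each site (before the last base), so after position 169.
XhoI sites (CTCGAG) start at positions 26, 52.
XhoI cuts after the first base of each site, so after positions 26, 52.
Combined cut positions: 26, 52, 169.
Circular molecule, 3 cuts → 3 fragments:
  27–52 → 26 bp
  53–169 → 117 bp
  170–202 then 1–26 → 33 + 26 = 59 bp
Sorted largest to smallest: 117, 59, 26 bp.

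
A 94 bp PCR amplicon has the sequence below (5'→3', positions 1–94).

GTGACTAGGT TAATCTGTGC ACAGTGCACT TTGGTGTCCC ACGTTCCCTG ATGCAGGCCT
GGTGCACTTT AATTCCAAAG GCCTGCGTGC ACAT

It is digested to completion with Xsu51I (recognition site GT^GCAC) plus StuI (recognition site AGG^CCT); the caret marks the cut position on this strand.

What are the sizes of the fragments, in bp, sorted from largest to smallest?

Xsu51I sites (GTGCAC) start at positions 17, 24, 62, 87.
Xsu51I cuts after base 2 of each site, so after positions 18, 25, 63, 88.
StuI sites (AGGCCT) start at positions 55, 79.
StuI cuts after base 3 of each site, so after positions 57, 81.
Combined cut positions: 18, 25, 57, 63, 81, 88.
Linear molecule, 6 cuts → 7 fragments:
  1–18 → 18 bp
  19–25 → 7 bp
  26–57 → 32 bp
  58–63 → 6 bp
  64–81 → 18 bp
  82–88 → 7 bp
  89–94 → 6 bp
Sorted largest to smallest: 32, 18, 18, 7, 7, 6, 6 bp.

32, 18, 18, 7, 7, 6, 6 bp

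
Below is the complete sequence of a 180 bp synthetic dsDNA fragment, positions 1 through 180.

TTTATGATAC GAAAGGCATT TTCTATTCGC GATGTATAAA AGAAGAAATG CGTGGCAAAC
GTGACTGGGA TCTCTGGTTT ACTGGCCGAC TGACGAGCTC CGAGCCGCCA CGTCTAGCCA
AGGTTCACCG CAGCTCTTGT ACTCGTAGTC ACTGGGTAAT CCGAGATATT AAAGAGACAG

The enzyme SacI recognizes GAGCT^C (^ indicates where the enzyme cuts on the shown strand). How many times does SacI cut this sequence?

1

GAGCTC occurs starting at position 95.
SacI cuts at 1 site.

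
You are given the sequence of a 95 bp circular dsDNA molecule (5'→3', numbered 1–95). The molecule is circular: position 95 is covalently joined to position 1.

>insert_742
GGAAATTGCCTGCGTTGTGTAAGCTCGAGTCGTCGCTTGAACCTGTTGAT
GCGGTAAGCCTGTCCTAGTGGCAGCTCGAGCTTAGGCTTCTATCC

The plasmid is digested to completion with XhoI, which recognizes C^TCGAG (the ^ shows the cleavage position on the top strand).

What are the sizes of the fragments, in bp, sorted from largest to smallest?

XhoI sites (CTCGAG) start at positions 24, 75.
XhoI cuts after the first base of each site, so after positions 24, 75.
Circular molecule, 2 cuts → 2 fragments:
  25–75 → 51 bp
  76–95 then 1–24 → 20 + 24 = 44 bp
Sorted largest to smallest: 51, 44 bp.

51, 44 bp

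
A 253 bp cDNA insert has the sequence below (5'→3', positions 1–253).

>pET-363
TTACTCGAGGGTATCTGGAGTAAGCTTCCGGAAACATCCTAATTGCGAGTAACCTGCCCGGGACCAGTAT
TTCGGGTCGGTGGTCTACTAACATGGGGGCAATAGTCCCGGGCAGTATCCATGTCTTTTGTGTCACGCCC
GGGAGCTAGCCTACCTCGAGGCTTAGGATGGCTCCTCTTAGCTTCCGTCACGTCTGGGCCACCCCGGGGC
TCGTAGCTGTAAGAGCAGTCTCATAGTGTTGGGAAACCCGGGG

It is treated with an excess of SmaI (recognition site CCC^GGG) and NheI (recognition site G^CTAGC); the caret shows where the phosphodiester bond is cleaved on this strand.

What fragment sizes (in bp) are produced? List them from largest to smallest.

60, 59, 50, 44, 31, 5, 4 bp

SmaI sites (CCCGGG) start at positions 57, 107, 138, 203, 247.
SmaI cuts after base 3 of each site, so after positions 59, 109, 140, 205, 249.
The NheI site (GCTAGC) starts at position 145.
NheI cuts after the first base of each site, so after position 145.
Combined cut positions: 59, 109, 140, 145, 205, 249.
Linear molecule, 6 cuts → 7 fragments:
  1–59 → 59 bp
  60–109 → 50 bp
  110–140 → 31 bp
  141–145 → 5 bp
  146–205 → 60 bp
  206–249 → 44 bp
  250–253 → 4 bp
Sorted largest to smallest: 60, 59, 50, 44, 31, 5, 4 bp.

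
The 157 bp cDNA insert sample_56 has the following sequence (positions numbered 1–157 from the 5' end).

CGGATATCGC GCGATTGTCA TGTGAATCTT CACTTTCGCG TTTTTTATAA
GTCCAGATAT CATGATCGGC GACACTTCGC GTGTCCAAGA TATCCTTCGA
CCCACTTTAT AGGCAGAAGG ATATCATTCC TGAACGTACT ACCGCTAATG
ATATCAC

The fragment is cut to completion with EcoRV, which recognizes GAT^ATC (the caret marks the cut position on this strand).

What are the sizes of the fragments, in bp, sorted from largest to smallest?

EcoRV sites (GATATC) start at positions 3, 56, 89, 120, 150.
EcoRV cuts after base 3 of each site, so after positions 5, 58, 91, 122, 152.
Linear molecule, 5 cuts → 6 fragments:
  1–5 → 5 bp
  6–58 → 53 bp
  59–91 → 33 bp
  92–122 → 31 bp
  123–152 → 30 bp
  153–157 → 5 bp
Sorted largest to smallest: 53, 33, 31, 30, 5, 5 bp.

53, 33, 31, 30, 5, 5 bp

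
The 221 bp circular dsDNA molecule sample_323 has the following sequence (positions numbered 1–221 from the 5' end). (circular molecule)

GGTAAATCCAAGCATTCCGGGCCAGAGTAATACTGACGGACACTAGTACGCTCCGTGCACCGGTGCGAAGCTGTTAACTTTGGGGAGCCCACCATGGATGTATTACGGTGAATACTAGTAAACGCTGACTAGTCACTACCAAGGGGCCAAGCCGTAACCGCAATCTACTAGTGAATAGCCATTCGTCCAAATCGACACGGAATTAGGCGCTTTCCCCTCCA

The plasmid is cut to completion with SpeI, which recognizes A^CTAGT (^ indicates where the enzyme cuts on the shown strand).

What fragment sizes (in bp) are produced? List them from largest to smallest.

96, 72, 39, 14 bp

SpeI sites (ACTAGT) start at positions 42, 114, 128, 167.
SpeI cuts after the first base of each site, so after positions 42, 114, 128, 167.
Circular molecule, 4 cuts → 4 fragments:
  43–114 → 72 bp
  115–128 → 14 bp
  129–167 → 39 bp
  168–221 then 1–42 → 54 + 42 = 96 bp
Sorted largest to smallest: 96, 72, 39, 14 bp.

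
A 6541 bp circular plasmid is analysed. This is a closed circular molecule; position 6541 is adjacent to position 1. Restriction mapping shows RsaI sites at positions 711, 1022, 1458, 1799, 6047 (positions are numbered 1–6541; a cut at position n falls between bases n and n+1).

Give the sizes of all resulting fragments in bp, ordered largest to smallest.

4248, 1205, 436, 341, 311 bp

Circular molecule, 5 cuts → 5 fragments:
  1022 − 711 = 311 bp
  1458 − 1022 = 436 bp
  1799 − 1458 = 341 bp
  6047 − 1799 = 4248 bp
  wrap: 6541 − 6047 + 711 = 1205 bp
Sorted largest to smallest: 4248, 1205, 436, 341, 311 bp.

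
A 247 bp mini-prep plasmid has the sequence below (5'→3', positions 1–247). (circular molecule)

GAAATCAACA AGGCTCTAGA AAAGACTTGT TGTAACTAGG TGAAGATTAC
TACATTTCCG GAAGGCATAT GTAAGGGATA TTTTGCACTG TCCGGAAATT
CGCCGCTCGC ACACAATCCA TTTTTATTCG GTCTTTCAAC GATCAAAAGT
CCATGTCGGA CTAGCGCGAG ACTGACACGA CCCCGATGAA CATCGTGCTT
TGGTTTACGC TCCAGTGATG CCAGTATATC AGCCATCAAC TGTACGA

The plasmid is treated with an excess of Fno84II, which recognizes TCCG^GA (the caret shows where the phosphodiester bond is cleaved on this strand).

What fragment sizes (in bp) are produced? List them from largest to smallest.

Fno84II sites (TCCGGA) start at positions 57, 91.
Fno84II cuts after base 4 of each site, so after positions 60, 94.
Circular molecule, 2 cuts → 2 fragments:
  61–94 → 34 bp
  95–247 then 1–60 → 153 + 60 = 213 bp
Sorted largest to smallest: 213, 34 bp.

213, 34 bp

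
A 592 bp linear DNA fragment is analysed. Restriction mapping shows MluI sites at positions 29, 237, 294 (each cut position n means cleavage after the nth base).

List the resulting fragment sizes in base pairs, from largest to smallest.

Linear molecule, 3 cuts → 4 fragments:
  29 − 0 = 29 bp
  237 − 29 = 208 bp
  294 − 237 = 57 bp
  592 − 294 = 298 bp
Sorted largest to smallest: 298, 208, 57, 29 bp.

298, 208, 57, 29 bp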